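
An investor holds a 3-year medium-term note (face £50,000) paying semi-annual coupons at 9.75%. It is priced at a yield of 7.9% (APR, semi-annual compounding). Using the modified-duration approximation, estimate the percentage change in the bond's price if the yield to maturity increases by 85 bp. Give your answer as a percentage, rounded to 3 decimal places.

-2.192%

Periodic yield y = 0.0395. Modified duration first:
  t   CF        PV=CF/(1+0.0395)^t    t·PV
  1     2,437.50     2,344.8773     2,344.8773
  2     2,437.50     2,255.7743     4,511.5485
  3     2,437.50     2,170.0570     6,510.1710
  4     2,437.50     2,087.5969     8,350.3877
  5     2,437.50     2,008.2703    10,041.3513
  6    52,437.50    41,561.8639   249,371.1836
  Σ                 52,428.4397   281,129.5195
P = 52,428.4397; D_Mac = 5.36216 half-year periods = 2.68108 yrs; D_mod = 2.68108/(1+0.0395) = 2.57920 yrs.
ΔP/P ≈ -D_mod · Δy = -2.57920 × (+0.0085) = -0.021923 = -2.1923%.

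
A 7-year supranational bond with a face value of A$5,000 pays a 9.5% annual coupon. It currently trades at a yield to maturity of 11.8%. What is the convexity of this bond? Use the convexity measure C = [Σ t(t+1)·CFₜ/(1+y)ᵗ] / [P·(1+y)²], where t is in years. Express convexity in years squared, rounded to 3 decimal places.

30.790

With y = 0.118:
  t   CF        PV=CF/(1+0.118)^t    t·PV        t(t+1)·PV
  1       475.00       424.8658       424.8658         849.7317
  2       475.00       380.0231       760.0462       2,280.1386
  3       475.00       339.9133     1,019.7400       4,078.9600
  4       475.00       304.0370     1,216.1479       6,080.7394
  5       475.00       271.9472     1,359.7360       8,158.4160
  6       475.00       243.2444     1,459.4662      10,216.2633
  7     5,475.00     2,507.7919    17,554.5434     140,436.3475
  Σ                  4,471.8227    23,794.5455     172,100.5965
P = 4,471.8227.
Convexity = Σ t(t+1)·PV / [P·(1+y)²] = 172,100.5965 / (4,471.8227 × 1.249924) = 30.79032.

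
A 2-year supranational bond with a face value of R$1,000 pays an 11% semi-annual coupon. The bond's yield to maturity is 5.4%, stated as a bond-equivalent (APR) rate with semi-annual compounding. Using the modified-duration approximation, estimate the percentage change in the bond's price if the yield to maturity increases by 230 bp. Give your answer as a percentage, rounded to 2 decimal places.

-4.16%

Periodic yield y = 0.027. Modified duration first:
  t   CF        PV=CF/(1+0.027)^t    t·PV
  1        55.00        53.5540        53.5540
  2        55.00        52.1461       104.2922
  3        55.00        50.7752       152.3255
  4     1,055.00       948.3544     3,793.4178
  Σ                  1,104.8298     4,103.5895
P = 1,104.8298; D_Mac = 3.71423 half-year periods = 1.85711 yrs; D_mod = 1.85711/(1+0.027) = 1.80829 yrs.
ΔP/P ≈ -D_mod · Δy = -1.80829 × (+0.023) = -0.041591 = -4.1591%.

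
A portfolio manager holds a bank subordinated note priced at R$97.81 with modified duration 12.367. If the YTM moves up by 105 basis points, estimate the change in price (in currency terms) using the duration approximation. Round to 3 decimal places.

Duration approximation: ΔP/P ≈ -D_mod · Δy = -12.367 × (+0.0105) = -0.1298535.
ΔP ≈ 97.81 × (-0.1298535) = -12.700970835.

-R$12.701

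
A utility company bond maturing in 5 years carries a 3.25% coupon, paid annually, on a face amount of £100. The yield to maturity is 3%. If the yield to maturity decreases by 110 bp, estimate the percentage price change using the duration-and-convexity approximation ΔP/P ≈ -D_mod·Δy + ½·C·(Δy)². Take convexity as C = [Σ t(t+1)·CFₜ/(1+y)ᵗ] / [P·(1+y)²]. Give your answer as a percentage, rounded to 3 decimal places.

+5.174%

With y = 0.03:
  t   CF        PV=CF/(1+0.03)^t    t·PV        t(t+1)·PV
  1         3.25         3.1553         3.1553           6.3107
  2         3.25         3.0634         6.1269          18.3806
  3         3.25         2.9742         8.9226          35.6905
  4         3.25         2.8876        11.5503          57.7517
  5       103.25        89.0644       445.3218       2,671.9307
  Σ                    101.1449       475.0770       2,790.0642
P = 101.1449; D_Mac = 4.69699 yrs; D_mod = 4.56019 yrs; C = 26.00133.
Duration effect: -4.56019 × (-0.011) = +0.050162
Convexity effect: 0.5 × 26.00133 × (-0.011)² = +0.0015731
ΔP/P ≈ +0.050162 + 0.0015731 = +0.051735 = +5.1735%.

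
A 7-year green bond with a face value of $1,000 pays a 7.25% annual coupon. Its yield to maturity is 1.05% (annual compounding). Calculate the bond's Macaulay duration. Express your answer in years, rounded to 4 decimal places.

Periodic yield y = 0.0105. Discount each cash flow and weight by its year:
  t   CF        PV=CF/(1+0.0105)^t    t·PV
  1        72.50        71.7467        71.7467
  2        72.50        71.0011       142.0023
  3        72.50        70.2634       210.7901
  4        72.50        69.5333       278.1331
  5        72.50        68.8108       344.0538
  6        72.50        68.0958       408.5746
  7     1,072.50       996.8804     6,978.1631
  Σ                  1,416.3315     8,433.4638
Price P = Σ PV = 1,416.3315.
Macaulay duration = Σ(t·PV) / P = 8,433.4638 / 1,416.3315 = 5.95444 years.

5.9544 years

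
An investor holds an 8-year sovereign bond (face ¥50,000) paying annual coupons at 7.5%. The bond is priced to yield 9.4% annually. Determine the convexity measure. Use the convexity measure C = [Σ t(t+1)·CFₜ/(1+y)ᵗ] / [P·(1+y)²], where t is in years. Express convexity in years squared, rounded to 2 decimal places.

42.40

With y = 0.094:
  t   CF        PV=CF/(1+0.094)^t    t·PV        t(t+1)·PV
  1     3,750.00     3,427.7879     3,427.7879       6,855.5759
  2     3,750.00     3,133.2614     6,266.5227      18,799.5682
  3     3,750.00     2,864.0415     8,592.1244      34,368.4976
  4     3,750.00     2,617.9538    10,471.8152      52,359.0762
  5     3,750.00     2,393.0108    11,965.0540      71,790.3238
  6     3,750.00     2,187.3956    13,124.3736      91,870.6155
  7     3,750.00     1,999.4475    13,996.1328     111,969.0622
  8    53,750.00    26,196.2962   209,570.3697   1,886,133.3276
  Σ                 44,819.1947   277,414.1804   2,274,146.0471
P = 44,819.1947.
Convexity = Σ t(t+1)·PV / [P·(1+y)²] = 2,274,146.0471 / (44,819.1947 × 1.196836) = 42.39549.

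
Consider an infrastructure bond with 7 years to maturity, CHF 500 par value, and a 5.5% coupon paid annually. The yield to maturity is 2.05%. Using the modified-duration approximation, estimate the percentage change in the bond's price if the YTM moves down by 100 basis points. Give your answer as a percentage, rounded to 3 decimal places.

Periodic yield y = 0.0205. Modified duration first:
  t   CF        PV=CF/(1+0.0205)^t    t·PV
  1        27.50        26.9476        26.9476
  2        27.50        26.4062        52.8125
  3        27.50        25.8758        77.6274
  4        27.50        25.3560       101.4240
  5        27.50        24.8466       124.2332
  6        27.50        24.3475       146.0851
  7       527.50       457.6478     3,203.5348
  Σ                    611.4276     3,732.6645
P = 611.4276; D_Mac = 6.10483 yrs; D_mod = 6.10483/(1+0.0205) = 5.98220 yrs.
ΔP/P ≈ -D_mod · Δy = -5.98220 × (-0.01) = +0.059822 = +5.9822%.

+5.982%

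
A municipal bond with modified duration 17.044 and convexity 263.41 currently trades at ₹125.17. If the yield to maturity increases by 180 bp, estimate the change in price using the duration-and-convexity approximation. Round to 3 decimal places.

-₹33.060

Duration effect: -D_mod·Δy = -17.044 × (+0.018) = -0.306792
Convexity effect: ½·C·(Δy)² = 0.5 × 263.41 × (0.018)² = +0.04267242
ΔP/P ≈ -0.306792 + 0.04267242 = -0.26411958
ΔP ≈ 125.17 × (-0.26411958) = -33.0598478286.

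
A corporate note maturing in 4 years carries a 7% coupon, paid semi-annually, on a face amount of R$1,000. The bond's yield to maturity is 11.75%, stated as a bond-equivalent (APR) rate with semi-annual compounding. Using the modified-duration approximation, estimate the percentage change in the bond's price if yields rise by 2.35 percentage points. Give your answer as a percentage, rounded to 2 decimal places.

Periodic yield y = 0.05875. Modified duration first:
  t   CF        PV=CF/(1+0.05875)^t    t·PV
  1        35.00        33.0579        33.0579
  2        35.00        31.2235        62.4469
  3        35.00        29.4909        88.4726
  4        35.00        27.8544       111.4177
  5        35.00        26.3088       131.5440
  6        35.00        24.8489       149.0935
  7        35.00        23.4701       164.2904
  8     1,035.00       655.5306     5,244.2447
  Σ                    851.7850     5,984.5678
P = 851.7850; D_Mac = 7.02591 half-year periods = 3.51296 yrs; D_mod = 3.51296/(1+0.05875) = 3.31802 yrs.
ΔP/P ≈ -D_mod · Δy = -3.31802 × (+0.0235) = -0.077974 = -7.7974%.

-7.80%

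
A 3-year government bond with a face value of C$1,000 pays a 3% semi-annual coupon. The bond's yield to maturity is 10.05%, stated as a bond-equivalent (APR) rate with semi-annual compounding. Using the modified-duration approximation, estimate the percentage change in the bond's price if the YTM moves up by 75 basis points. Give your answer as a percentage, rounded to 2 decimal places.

Periodic yield y = 0.05025. Modified duration first:
  t   CF        PV=CF/(1+0.05025)^t    t·PV
  1        15.00        14.2823        14.2823
  2        15.00        13.5990        27.1979
  3        15.00        12.9483        38.8449
  4        15.00        12.3288        49.3152
  5        15.00        11.7389        58.6946
  6     1,015.00       756.3275     4,537.9651
  Σ                    821.2248     4,726.3000
P = 821.2248; D_Mac = 5.75518 half-year periods = 2.87759 yrs; D_mod = 2.87759/(1+0.05025) = 2.73991 yrs.
ΔP/P ≈ -D_mod · Δy = -2.73991 × (+0.0075) = -0.020549 = -2.0549%.

-2.05%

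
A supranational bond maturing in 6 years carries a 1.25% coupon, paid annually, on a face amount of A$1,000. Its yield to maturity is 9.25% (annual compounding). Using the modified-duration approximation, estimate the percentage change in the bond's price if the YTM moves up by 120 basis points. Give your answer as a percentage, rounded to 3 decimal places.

Periodic yield y = 0.0925. Modified duration first:
  t   CF        PV=CF/(1+0.0925)^t    t·PV
  1        12.50        11.4416        11.4416
  2        12.50        10.4729        20.9458
  3        12.50         9.5862        28.7585
  4        12.50         8.7745        35.0981
  5        12.50         8.0316        40.1581
  6     1,012.50       595.4789     3,572.8732
  Σ                    643.7858     3,709.2755
P = 643.7858; D_Mac = 5.76166 yrs; D_mod = 5.76166/(1+0.0925) = 5.27383 yrs.
ΔP/P ≈ -D_mod · Δy = -5.27383 × (+0.012) = -0.063286 = -6.3286%.

-6.329%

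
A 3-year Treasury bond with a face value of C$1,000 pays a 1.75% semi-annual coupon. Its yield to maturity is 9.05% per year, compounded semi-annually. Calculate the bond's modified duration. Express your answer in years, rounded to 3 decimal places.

2.800 years

Periodic yield y = 0.04525. First find Macaulay duration:
  t   CF        PV=CF/(1+0.04525)^t    t·PV
  1         8.75         8.3712         8.3712
  2         8.75         8.0088        16.0176
  3         8.75         7.6621        22.9863
  4         8.75         7.3304        29.3216
  5         8.75         7.0131        35.0653
  6     1,008.75       773.5039     4,641.0232
  Σ                    811.8894     4,752.7852
P = 811.8894; Macaulay duration = 4,752.7852 / 811.8894 = 5.85398 half-year periods = 2.92699 years.
Modified duration = D_Mac / (1 + y) = 2.92699 / 1.04525 = 2.80028 years.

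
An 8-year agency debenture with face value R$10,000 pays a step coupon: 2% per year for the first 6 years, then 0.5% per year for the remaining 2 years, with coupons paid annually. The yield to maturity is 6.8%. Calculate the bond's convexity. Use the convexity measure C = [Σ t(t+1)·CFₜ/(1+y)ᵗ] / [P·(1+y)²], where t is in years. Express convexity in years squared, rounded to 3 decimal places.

56.401

With y = 0.068:
  t   CF        PV=CF/(1+0.068)^t    t·PV        t(t+1)·PV
  1       200.00       187.2659       187.2659         374.5318
  2       200.00       175.3426       350.6852       1,052.0557
  3       200.00       164.1785       492.5354       1,970.1418
  4       200.00       153.7252       614.9007       3,074.5034
  5       200.00       143.9374       719.6871       4,318.1228
  6       200.00       134.7729       808.6372       5,660.4606
  7        50.00        31.5480       220.8357       1,766.6856
  8    10,050.00     5,937.3963    47,499.1707     427,492.5363
  Σ                  6,928.1668    50,893.7180     445,709.0380
P = 6,928.1668.
Convexity = Σ t(t+1)·PV / [P·(1+y)²] = 445,709.0380 / (6,928.1668 × 1.140624) = 56.40149.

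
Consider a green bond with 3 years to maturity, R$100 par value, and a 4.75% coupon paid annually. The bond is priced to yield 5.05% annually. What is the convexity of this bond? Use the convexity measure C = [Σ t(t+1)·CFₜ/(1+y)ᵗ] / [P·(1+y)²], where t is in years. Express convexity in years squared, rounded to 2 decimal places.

With y = 0.0505:
  t   CF        PV=CF/(1+0.0505)^t    t·PV        t(t+1)·PV
  1         4.75         4.5217         4.5217           9.0433
  2         4.75         4.3043         8.6086          25.8257
  3       104.75        90.3578       271.0735       1,084.2941
  Σ                     99.1838       284.2038       1,119.1632
P = 99.1838.
Convexity = Σ t(t+1)·PV / [P·(1+y)²] = 1,119.1632 / (99.1838 × 1.103550) = 10.22494.

10.22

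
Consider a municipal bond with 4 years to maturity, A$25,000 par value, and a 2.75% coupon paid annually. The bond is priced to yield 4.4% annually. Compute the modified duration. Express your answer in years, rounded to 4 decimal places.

Periodic yield y = 0.044. First find Macaulay duration:
  t   CF        PV=CF/(1+0.044)^t    t·PV
  1       687.50       658.5249       658.5249
  2       687.50       630.7710     1,261.5420
  3       687.50       604.1868     1,812.5603
  4    25,687.50    21,623.1940    86,492.7760
  Σ                 23,516.6766    90,225.4031
P = 23,516.6766; Macaulay duration = 90,225.4031 / 23,516.6766 = 3.83666 years.
Modified duration = D_Mac / (1 + y) = 3.83666 / 1.044 = 3.67496 years.

3.6750 years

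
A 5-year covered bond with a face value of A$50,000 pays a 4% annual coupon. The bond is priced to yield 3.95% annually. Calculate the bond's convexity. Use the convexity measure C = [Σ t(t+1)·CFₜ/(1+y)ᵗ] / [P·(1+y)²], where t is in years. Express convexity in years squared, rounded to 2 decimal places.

With y = 0.0395:
  t   CF        PV=CF/(1+0.0395)^t    t·PV        t(t+1)·PV
  1     2,000.00     1,924.0019     1,924.0019       3,848.0038
  2     2,000.00     1,850.8917     3,701.7834      11,105.3502
  3     2,000.00     1,780.5596     5,341.6788      21,366.7152
  4     2,000.00     1,712.9000     6,851.6002      34,258.0009
  5    52,000.00    42,843.0988   214,215.4940   1,285,292.9637
  Σ                 50,111.4521   232,034.5583   1,355,871.0339
P = 50,111.4521.
Convexity = Σ t(t+1)·PV / [P·(1+y)²] = 1,355,871.0339 / (50,111.4521 × 1.080560) = 25.03989.

25.04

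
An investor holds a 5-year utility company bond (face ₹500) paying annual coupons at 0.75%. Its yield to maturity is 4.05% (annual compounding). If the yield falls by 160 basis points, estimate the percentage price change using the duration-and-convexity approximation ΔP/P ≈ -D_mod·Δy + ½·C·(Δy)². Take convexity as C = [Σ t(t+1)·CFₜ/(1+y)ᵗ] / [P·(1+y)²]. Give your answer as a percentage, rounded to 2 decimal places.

With y = 0.0405:
  t   CF        PV=CF/(1+0.0405)^t    t·PV        t(t+1)·PV
  1         3.75         3.6040         3.6040           7.2081
  2         3.75         3.4638         6.9275          20.7825
  3         3.75         3.3289         9.9868          39.9472
  4         3.75         3.1994        12.7974          63.9872
  5       503.75       413.0519     2,065.2596      12,391.5573
  Σ                    426.6480     2,098.5753      12,523.4823
P = 426.6480; D_Mac = 4.91875 yrs; D_mod = 4.72730 yrs; C = 27.11260.
Duration effect: -4.72730 × (-0.016) = +0.075637
Convexity effect: 0.5 × 27.11260 × (-0.016)² = +0.0034704
ΔP/P ≈ +0.075637 + 0.0034704 = +0.079107 = +7.9107%.

+7.91%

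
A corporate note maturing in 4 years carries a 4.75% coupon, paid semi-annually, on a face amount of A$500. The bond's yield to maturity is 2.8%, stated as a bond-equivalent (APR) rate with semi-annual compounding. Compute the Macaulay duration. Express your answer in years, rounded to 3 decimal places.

3.703 years

Periodic yield y = 0.014. Discount each cash flow and weight by its period:
  t   CF        PV=CF/(1+0.014)^t    t·PV
  1       11.875        11.7110        11.7110
  2       11.875        11.5494        23.0987
  3       11.875        11.3899        34.1697
  4       11.875        11.2326        44.9306
  5       11.875        11.0776        55.3878
  6       11.875        10.9246        65.5477
  7       11.875        10.7738        75.4164
  8      511.875       457.9945     3,663.9561
  Σ                    536.6534     3,974.2180
Price P = Σ PV = 536.6534.
Macaulay duration = Σ(t·PV) / P = 3,974.2180 / 536.6534 = 7.40556 half-year periods.
In years: 7.40556 / 2 = 3.70278 years.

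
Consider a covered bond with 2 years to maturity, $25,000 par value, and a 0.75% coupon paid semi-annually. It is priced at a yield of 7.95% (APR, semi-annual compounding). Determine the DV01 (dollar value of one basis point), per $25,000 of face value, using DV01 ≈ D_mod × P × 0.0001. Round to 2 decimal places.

Periodic yield y = 0.03975.
  t   CF        PV=CF/(1+0.03975)^t    t·PV
  1        93.75        90.1659        90.1659
  2        93.75        86.7188       173.4377
  3        93.75        83.4035       250.2106
  4    25,093.75    21,470.8803    85,883.5212
  Σ                 21,731.1686    86,397.3354
P = 21,731.1686; D_Mac = 3.97573 half-year periods = 1.98787 yrs; D_mod = 1.91187 yrs.
DV01 ≈ 1.91187 × 21,731.1686 × 0.0001 = 4.154717.

$4.15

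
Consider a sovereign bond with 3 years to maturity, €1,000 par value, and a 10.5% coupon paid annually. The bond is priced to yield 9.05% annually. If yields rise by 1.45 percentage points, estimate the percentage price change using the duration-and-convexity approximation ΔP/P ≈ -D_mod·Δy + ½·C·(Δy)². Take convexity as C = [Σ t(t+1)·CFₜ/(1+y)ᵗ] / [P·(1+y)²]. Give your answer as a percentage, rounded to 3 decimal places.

With y = 0.0905:
  t   CF        PV=CF/(1+0.0905)^t    t·PV        t(t+1)·PV
  1       105.00        96.2861        96.2861         192.5722
  2       105.00        88.2954       176.5908         529.7723
  3     1,105.00       852.0896     2,556.2688      10,225.0753
  Σ                  1,036.6711     2,829.1457      10,947.4198
P = 1,036.6711; D_Mac = 2.72907 yrs; D_mod = 2.50258 yrs; C = 8.88013.
Duration effect: -2.50258 × (+0.0145) = -0.036287
Convexity effect: 0.5 × 8.88013 × (0.0145)² = +0.0009335
ΔP/P ≈ -0.036287 + 0.0009335 = -0.035354 = -3.5354%.

-3.535%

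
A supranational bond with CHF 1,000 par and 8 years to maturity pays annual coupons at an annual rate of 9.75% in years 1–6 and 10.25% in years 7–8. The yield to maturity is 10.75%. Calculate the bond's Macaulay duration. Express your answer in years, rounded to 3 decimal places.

Periodic yield y = 0.1075. Discount each cash flow and weight by its year:
  t   CF        PV=CF/(1+0.1075)^t    t·PV
  1        97.50        88.0361        88.0361
  2        97.50        79.4909       158.9817
  3        97.50        71.7750       215.3251
  4        97.50        64.8082       259.2326
  5        97.50        58.5175       292.5876
  6        97.50        52.8375       317.0250
  7       102.50        50.1554       351.0878
  8     1,102.50       487.1119     3,896.8950
  Σ                    952.7325     5,579.1710
Price P = Σ PV = 952.7325.
Macaulay duration = Σ(t·PV) / P = 5,579.1710 / 952.7325 = 5.85597 years.

5.856 years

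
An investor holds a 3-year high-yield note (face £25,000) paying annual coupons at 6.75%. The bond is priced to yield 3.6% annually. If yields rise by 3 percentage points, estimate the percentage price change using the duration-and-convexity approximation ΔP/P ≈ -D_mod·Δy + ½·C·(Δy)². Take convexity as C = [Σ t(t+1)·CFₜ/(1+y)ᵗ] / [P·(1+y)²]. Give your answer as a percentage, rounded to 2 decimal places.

-7.71%

With y = 0.036:
  t   CF        PV=CF/(1+0.036)^t    t·PV        t(t+1)·PV
  1     1,687.50     1,628.8610     1,628.8610       3,257.7220
  2     1,687.50     1,572.2597     3,144.5193       9,433.5579
  3    26,687.50    24,000.9607    72,002.8822     288,011.5286
  Σ                 27,202.0814    76,776.2625     300,702.8086
P = 27,202.0814; D_Mac = 2.82244 yrs; D_mod = 2.72436 yrs; C = 10.29949.
Duration effect: -2.72436 × (+0.03) = -0.081731
Convexity effect: 0.5 × 10.29949 × (0.03)² = +0.0046348
ΔP/P ≈ -0.081731 + 0.0046348 = -0.077096 = -7.7096%.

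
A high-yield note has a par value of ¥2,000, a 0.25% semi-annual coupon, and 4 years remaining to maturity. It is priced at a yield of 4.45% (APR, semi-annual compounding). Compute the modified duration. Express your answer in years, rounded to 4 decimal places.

3.8940 years

Periodic yield y = 0.02225. First find Macaulay duration:
  t   CF        PV=CF/(1+0.02225)^t    t·PV
  1         2.50         2.4456         2.4456
  2         2.50         2.3924         4.7847
  3         2.50         2.3403         7.0209
  4         2.50         2.2893         9.1574
  5         2.50         2.2395        11.1976
  6         2.50         2.1908        13.1446
  7         2.50         2.1431        15.0016
  8     2,002.50     1,679.2508    13,434.0066
  Σ                  1,695.2918    13,496.7590
P = 1,695.2918; Macaulay duration = 13,496.7590 / 1,695.2918 = 7.96132 half-year periods = 3.98066 years.
Modified duration = D_Mac / (1 + y) = 3.98066 / 1.02225 = 3.89402 years.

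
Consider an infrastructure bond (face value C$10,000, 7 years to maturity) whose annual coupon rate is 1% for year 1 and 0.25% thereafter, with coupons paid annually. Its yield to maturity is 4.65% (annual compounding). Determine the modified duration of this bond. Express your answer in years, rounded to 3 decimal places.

6.575 years

Periodic yield y = 0.0465. First find Macaulay duration:
  t   CF        PV=CF/(1+0.0465)^t    t·PV
  1       100.00        95.5566        95.5566
  2        25.00        22.8277        45.6553
  3        25.00        21.8133        65.4400
  4        25.00        20.8441        83.3764
  5        25.00        19.9179        99.5896
  6        25.00        19.0329       114.1973
  7    10,025.00     7,293.0594    51,051.4160
  Σ                  7,493.0520    51,555.2313
P = 7,493.0520; Macaulay duration = 51,555.2313 / 7,493.0520 = 6.88040 years.
Modified duration = D_Mac / (1 + y) = 6.88040 / 1.0465 = 6.57468 years.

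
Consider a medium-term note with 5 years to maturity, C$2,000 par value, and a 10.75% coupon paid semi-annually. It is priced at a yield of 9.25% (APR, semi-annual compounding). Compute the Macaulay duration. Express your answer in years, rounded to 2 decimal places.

Periodic yield y = 0.04625. Discount each cash flow and weight by its period:
  t   CF        PV=CF/(1+0.04625)^t    t·PV
  1       107.50       102.7479       102.7479
  2       107.50        98.2059       196.4118
  3       107.50        93.8646       281.5939
  4       107.50        89.7153       358.8613
  5       107.50        85.7494       428.7470
  6       107.50        81.9588       491.7529
  7       107.50        78.3358       548.3505
  8       107.50        74.8729       598.9833
  9       107.50        71.5631       644.0680
  10    2,107.50     1,340.9509    13,409.5089
  Σ                  2,117.9647    17,061.0254
Price P = Σ PV = 2,117.9647.
Macaulay duration = Σ(t·PV) / P = 17,061.0254 / 2,117.9647 = 8.05539 half-year periods.
In years: 8.05539 / 2 = 4.02769 years.

4.03 years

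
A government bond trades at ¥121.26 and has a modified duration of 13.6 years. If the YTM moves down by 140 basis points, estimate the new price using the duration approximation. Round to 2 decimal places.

Duration approximation: ΔP/P ≈ -D_mod · Δy = -13.6 × (-0.014) = +0.190400.
New price ≈ 121.26 × (1 + 0.190400) = 144.347904.

¥144.35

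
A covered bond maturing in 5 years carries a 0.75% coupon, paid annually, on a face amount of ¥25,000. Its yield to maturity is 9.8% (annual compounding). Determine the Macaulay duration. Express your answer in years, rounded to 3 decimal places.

Periodic yield y = 0.098. Discount each cash flow and weight by its year:
  t   CF        PV=CF/(1+0.098)^t    t·PV
  1       187.50       170.7650       170.7650
  2       187.50       155.5237       311.0474
  3       187.50       141.6427       424.9282
  4       187.50       129.0007       516.0026
  5    25,187.50    15,782.4115    78,912.0575
  Σ                 16,379.3436    80,334.8007
Price P = Σ PV = 16,379.3436.
Macaulay duration = Σ(t·PV) / P = 80,334.8007 / 16,379.3436 = 4.90464 years.

4.905 years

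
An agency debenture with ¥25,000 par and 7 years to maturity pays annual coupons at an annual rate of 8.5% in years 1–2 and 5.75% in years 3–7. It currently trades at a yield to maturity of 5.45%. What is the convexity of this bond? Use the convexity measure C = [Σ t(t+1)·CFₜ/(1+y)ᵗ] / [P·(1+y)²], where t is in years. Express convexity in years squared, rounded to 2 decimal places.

With y = 0.0545:
  t   CF        PV=CF/(1+0.0545)^t    t·PV        t(t+1)·PV
  1     2,125.00     2,015.1731     2,015.1731       4,030.3461
  2     2,125.00     1,911.0223     3,822.0447      11,466.1341
  3     1,437.50     1,225.9369     3,677.8106      14,711.2423
  4     1,437.50     1,162.5764     4,650.3058      23,251.5288
  5     1,437.50     1,102.4907     5,512.4535      33,074.7209
  6     1,437.50     1,045.5104     6,273.0623      43,911.4360
  7    26,437.50    18,234.5183   127,641.6284   1,021,133.0274
  Σ                 26,697.2281   153,592.4783   1,151,578.4355
P = 26,697.2281.
Convexity = Σ t(t+1)·PV / [P·(1+y)²] = 1,151,578.4355 / (26,697.2281 × 1.111970) = 38.79129.

38.79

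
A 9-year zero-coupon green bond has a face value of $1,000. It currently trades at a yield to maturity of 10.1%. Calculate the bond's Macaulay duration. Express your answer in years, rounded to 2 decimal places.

A zero-coupon bond has a single cash flow at maturity, so its Macaulay duration equals its maturity: 9 years.

9.00 years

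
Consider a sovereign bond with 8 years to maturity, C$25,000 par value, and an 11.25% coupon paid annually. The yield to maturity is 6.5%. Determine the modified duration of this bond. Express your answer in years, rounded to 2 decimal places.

5.60 years

Periodic yield y = 0.065. First find Macaulay duration:
  t   CF        PV=CF/(1+0.065)^t    t·PV
  1     2,812.50     2,640.8451     2,640.8451
  2     2,812.50     2,479.6667     4,959.3335
  3     2,812.50     2,328.3256     6,984.9767
  4     2,812.50     2,186.2212     8,744.8848
  5     2,812.50     2,052.7899    10,263.9493
  6     2,812.50     1,927.5022    11,565.0133
  7     2,812.50     1,809.8612    12,669.0286
  8    27,812.50    16,805.1799   134,441.4392
  Σ                 32,230.3918   192,269.4704
P = 32,230.3918; Macaulay duration = 192,269.4704 / 32,230.3918 = 5.96547 years.
Modified duration = D_Mac / (1 + y) = 5.96547 / 1.065 = 5.60138 years.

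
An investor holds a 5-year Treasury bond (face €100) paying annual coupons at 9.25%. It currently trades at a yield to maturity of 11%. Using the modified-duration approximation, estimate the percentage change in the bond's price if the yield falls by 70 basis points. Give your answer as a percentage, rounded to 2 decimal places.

+2.64%

Periodic yield y = 0.11. Modified duration first:
  t   CF        PV=CF/(1+0.11)^t    t·PV
  1         9.25         8.3333         8.3333
  2         9.25         7.5075        15.0150
  3         9.25         6.7635        20.2906
  4         9.25         6.0933        24.3730
  5       109.25        64.8346       324.1728
  Σ                     93.5322       392.1847
P = 93.5322; D_Mac = 4.19305 yrs; D_mod = 4.19305/(1+0.11) = 3.77752 yrs.
ΔP/P ≈ -D_mod · Δy = -3.77752 × (-0.007) = +0.026443 = +2.6443%.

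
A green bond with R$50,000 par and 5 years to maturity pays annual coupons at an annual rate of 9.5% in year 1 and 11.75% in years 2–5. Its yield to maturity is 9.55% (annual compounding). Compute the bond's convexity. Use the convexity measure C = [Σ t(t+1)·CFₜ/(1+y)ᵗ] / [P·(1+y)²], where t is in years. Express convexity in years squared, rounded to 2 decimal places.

With y = 0.0955:
  t   CF        PV=CF/(1+0.0955)^t    t·PV        t(t+1)·PV
  1     4,750.00     4,335.9197     4,335.9197       8,671.8393
  2     5,875.00     4,895.3428     9,790.6856      29,372.0567
  3     5,875.00     4,468.5922    13,405.7767      53,623.1067
  4     5,875.00     4,079.0436    16,316.1742      81,580.8712
  5    55,875.00    35,412.4217   177,062.1083   1,062,372.6495
  Σ                 53,191.3199   220,910.6644   1,235,620.5234
P = 53,191.3199.
Convexity = Σ t(t+1)·PV / [P·(1+y)²] = 1,235,620.5234 / (53,191.3199 × 1.200120) = 19.35618.

19.36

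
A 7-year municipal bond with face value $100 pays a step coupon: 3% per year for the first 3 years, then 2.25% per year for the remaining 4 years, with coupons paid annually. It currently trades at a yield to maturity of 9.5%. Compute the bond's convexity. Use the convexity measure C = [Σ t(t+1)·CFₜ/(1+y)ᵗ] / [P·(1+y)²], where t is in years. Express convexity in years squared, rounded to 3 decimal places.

With y = 0.095:
  t   CF        PV=CF/(1+0.095)^t    t·PV        t(t+1)·PV
  1         3.00         2.7397         2.7397           5.4795
  2         3.00         2.5020         5.0041          15.0122
  3         3.00         2.2850         6.8549          27.4195
  4         2.25         1.5650         6.2602          31.3008
  5         2.25         1.4293         7.1463          42.8779
  6         2.25         1.3053         7.8316          54.8210
  7       102.25        54.1707       379.1949       3,033.5594
  Σ                     65.9970       415.0317       3,210.4704
P = 65.9970.
Convexity = Σ t(t+1)·PV / [P·(1+y)²] = 3,210.4704 / (65.9970 × 1.199025) = 40.57105.

40.571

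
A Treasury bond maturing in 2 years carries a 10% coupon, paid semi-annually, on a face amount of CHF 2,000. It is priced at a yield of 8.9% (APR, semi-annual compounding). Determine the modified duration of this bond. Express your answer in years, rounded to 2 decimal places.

Periodic yield y = 0.0445. First find Macaulay duration:
  t   CF        PV=CF/(1+0.0445)^t    t·PV
  1       100.00        95.7396        95.7396
  2       100.00        91.6607       183.3214
  3       100.00        87.7556       263.2667
  4     2,100.00     1,764.3532     7,057.4126
  Σ                  2,039.5090     7,599.7403
P = 2,039.5090; Macaulay duration = 7,599.7403 / 2,039.5090 = 3.72626 half-year periods = 1.86313 years.
Modified duration = D_Mac / (1 + y) = 1.86313 / 1.0445 = 1.78375 years.

1.78 years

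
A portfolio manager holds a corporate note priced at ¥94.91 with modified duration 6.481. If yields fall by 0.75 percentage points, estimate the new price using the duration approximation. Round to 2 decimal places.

¥99.52

Duration approximation: ΔP/P ≈ -D_mod · Δy = -6.481 × (-0.0075) = +0.0486075.
New price ≈ 94.91 × (1 + 0.0486075) = 99.523337825.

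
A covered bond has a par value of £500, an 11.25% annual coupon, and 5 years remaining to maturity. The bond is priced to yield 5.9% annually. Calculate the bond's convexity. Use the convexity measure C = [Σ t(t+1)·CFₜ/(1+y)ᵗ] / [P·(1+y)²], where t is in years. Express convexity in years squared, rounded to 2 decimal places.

20.95

With y = 0.059:
  t   CF        PV=CF/(1+0.059)^t    t·PV        t(t+1)·PV
  1        56.25        53.1161        53.1161         106.2323
  2        56.25        50.1569       100.3138         300.9413
  3        56.25        47.3625       142.0875         568.3500
  4        56.25        44.7238       178.8952         894.4760
  5       556.25       417.6286     2,088.1430      12,528.8577
  Σ                    612.9879     2,562.5556      14,398.8574
P = 612.9879.
Convexity = Σ t(t+1)·PV / [P·(1+y)²] = 14,398.8574 / (612.9879 × 1.121481) = 20.94518.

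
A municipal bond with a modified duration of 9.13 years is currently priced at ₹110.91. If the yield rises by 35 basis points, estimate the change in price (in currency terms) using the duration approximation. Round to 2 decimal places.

Duration approximation: ΔP/P ≈ -D_mod · Δy = -9.13 × (+0.0035) = -0.031955.
ΔP ≈ 110.91 × (-0.031955) = -3.54412905.

-₹3.54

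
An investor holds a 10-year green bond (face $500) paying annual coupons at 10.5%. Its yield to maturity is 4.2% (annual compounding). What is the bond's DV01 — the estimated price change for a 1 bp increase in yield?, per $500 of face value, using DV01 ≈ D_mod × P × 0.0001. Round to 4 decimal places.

$0.5268

Periodic yield y = 0.042.
  t   CF        PV=CF/(1+0.042)^t    t·PV
  1        52.50        50.3839        50.3839
  2        52.50        48.3530        96.7061
  3        52.50        46.4041       139.2122
  4        52.50        44.5337       178.1347
  5        52.50        42.7386       213.6932
  6        52.50        41.0160       246.0958
  7        52.50        39.3627       275.5391
  8        52.50        37.7761       302.2091
  9        52.50        36.2535       326.2814
  10      552.50       366.1467     3,661.4667
  Σ                    752.9683     5,489.7223
P = 752.9683; D_Mac = 7.29077 yrs; D_mod = 6.99690 yrs.
DV01 ≈ 6.99690 × 752.9683 × 0.0001 = 0.526845.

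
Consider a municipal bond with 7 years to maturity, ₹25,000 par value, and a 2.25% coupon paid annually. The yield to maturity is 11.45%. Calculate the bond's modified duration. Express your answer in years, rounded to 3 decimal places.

5.719 years

Periodic yield y = 0.1145. First find Macaulay duration:
  t   CF        PV=CF/(1+0.1145)^t    t·PV
  1       562.50       504.7106       504.7106
  2       562.50       452.8584       905.7167
  3       562.50       406.3332     1,218.9996
  4       562.50       364.5879     1,458.3515
  5       562.50       327.1313     1,635.6567
  6       562.50       293.5230     1,761.1378
  7    25,562.50    11,968.5852    83,780.0964
  Σ                 14,317.7296    91,264.6694
P = 14,317.7296; Macaulay duration = 91,264.6694 / 14,317.7296 = 6.37424 years.
Modified duration = D_Mac / (1 + y) = 6.37424 / 1.1145 = 5.71937 years.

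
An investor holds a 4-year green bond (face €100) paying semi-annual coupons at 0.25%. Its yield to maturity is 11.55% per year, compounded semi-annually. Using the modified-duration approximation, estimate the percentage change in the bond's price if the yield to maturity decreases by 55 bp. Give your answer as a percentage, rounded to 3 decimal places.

+2.068%

Periodic yield y = 0.05775. Modified duration first:
  t   CF        PV=CF/(1+0.05775)^t    t·PV
  1        0.125         0.1182         0.1182
  2        0.125         0.1117         0.2234
  3        0.125         0.1056         0.3169
  4        0.125         0.0999         0.3994
  5        0.125         0.0944         0.4720
  6        0.125         0.0893         0.5355
  7        0.125         0.0844         0.5906
  8      100.125        63.8967       511.1734
  Σ                     64.6001       513.8295
P = 64.6001; D_Mac = 7.95401 half-year periods = 3.97700 yrs; D_mod = 3.97700/(1+0.05775) = 3.75987 yrs.
ΔP/P ≈ -D_mod · Δy = -3.75987 × (-0.0055) = +0.020679 = +2.0679%.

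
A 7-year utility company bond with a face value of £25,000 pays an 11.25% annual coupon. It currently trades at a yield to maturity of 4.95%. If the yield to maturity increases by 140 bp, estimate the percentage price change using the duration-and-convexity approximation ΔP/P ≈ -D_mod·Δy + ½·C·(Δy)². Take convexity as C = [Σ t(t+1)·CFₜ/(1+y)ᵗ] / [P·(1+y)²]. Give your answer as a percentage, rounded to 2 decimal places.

-6.95%

With y = 0.0495:
  t   CF        PV=CF/(1+0.0495)^t    t·PV        t(t+1)·PV
  1     2,812.50     2,679.8475     2,679.8475       5,359.6951
  2     2,812.50     2,553.4517     5,106.9034      15,320.7101
  3     2,812.50     2,433.0173     7,299.0520      29,196.2080
  4     2,812.50     2,318.2633     9,273.0532      46,365.2659
  5     2,812.50     2,208.9217    11,044.6084      66,267.6502
  6     2,812.50     2,104.7372    12,628.4231      88,398.9617
  7    27,812.50    19,831.8363   138,822.8538   1,110,582.8302
  Σ                 34,130.0750   186,854.7413   1,361,491.3212
P = 34,130.0750; D_Mac = 5.47478 yrs; D_mod = 5.21656 yrs; C = 36.21702.
Duration effect: -5.21656 × (+0.014) = -0.073032
Convexity effect: 0.5 × 36.21702 × (0.014)² = +0.0035493
ΔP/P ≈ -0.073032 + 0.0035493 = -0.069483 = -6.9483%.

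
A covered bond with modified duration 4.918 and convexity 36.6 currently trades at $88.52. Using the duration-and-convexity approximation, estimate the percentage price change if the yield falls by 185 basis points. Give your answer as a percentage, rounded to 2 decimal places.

Duration effect: -D_mod·Δy = -4.918 × (-0.0185) = +0.090983
Convexity effect: ½·C·(Δy)² = 0.5 × 36.6 × (-0.0185)² = +0.006263175
ΔP/P ≈ +0.090983 + 0.006263175 = +0.097246175
= +9.7246175%.

+9.72%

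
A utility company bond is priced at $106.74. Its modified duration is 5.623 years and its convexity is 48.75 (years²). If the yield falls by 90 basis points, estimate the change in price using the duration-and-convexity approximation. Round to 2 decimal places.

+$5.61

Duration effect: -D_mod·Δy = -5.623 × (-0.009) = +0.050607
Convexity effect: ½·C·(Δy)² = 0.5 × 48.75 × (-0.009)² = +0.001974375
ΔP/P ≈ +0.050607 + 0.001974375 = +0.052581375
ΔP ≈ 106.74 × (+0.052581375) = +5.6125359675.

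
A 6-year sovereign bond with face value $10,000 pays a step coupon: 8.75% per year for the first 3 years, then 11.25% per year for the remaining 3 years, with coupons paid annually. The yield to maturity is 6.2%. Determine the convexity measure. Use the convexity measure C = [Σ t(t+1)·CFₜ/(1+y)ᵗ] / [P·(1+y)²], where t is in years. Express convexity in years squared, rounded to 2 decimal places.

With y = 0.062:
  t   CF        PV=CF/(1+0.062)^t    t·PV        t(t+1)·PV
  1       875.00       823.9171       823.9171       1,647.8343
  2       875.00       775.8165     1,551.6330       4,654.8991
  3       875.00       730.5240     2,191.5721       8,766.2883
  4     1,125.00       884.4117     3,537.6466      17,688.2330
  5     1,125.00       832.7793     4,163.8967      24,983.3800
  6    11,125.00     7,754.4843    46,526.9056     325,688.3392
  Σ                 11,801.9329    58,795.5711     383,428.9739
P = 11,801.9329.
Convexity = Σ t(t+1)·PV / [P·(1+y)²] = 383,428.9739 / (11,801.9329 × 1.127844) = 28.80599.

28.81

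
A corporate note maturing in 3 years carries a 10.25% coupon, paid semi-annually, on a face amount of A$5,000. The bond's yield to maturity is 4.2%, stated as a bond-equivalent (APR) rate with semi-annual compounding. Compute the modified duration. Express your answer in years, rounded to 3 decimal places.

Periodic yield y = 0.021. First find Macaulay duration:
  t   CF        PV=CF/(1+0.021)^t    t·PV
  1       256.25       250.9794       250.9794
  2       256.25       245.8173       491.6345
  3       256.25       240.7613       722.2838
  4       256.25       235.8093       943.2371
  5       256.25       230.9591     1,154.7957
  6     5,256.25     4,640.0382    27,840.2295
  Σ                  5,844.3647    31,403.1602
P = 5,844.3647; Macaulay duration = 31,403.1602 / 5,844.3647 = 5.37324 half-year periods = 2.68662 years.
Modified duration = D_Mac / (1 + y) = 2.68662 / 1.021 = 2.63136 years.

2.631 years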